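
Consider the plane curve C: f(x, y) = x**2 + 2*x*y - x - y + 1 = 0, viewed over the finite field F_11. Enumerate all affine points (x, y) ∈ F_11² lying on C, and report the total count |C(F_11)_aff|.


Affine F_11-points: {(0, 1), (1, 10), (2, 10), (3, 3), (4, 6), (5, 5), (7, 6), (8, 5), (9, 8), (10, 1)}; count = 10.

For each of the 121 pairs (x, y) ∈ F_11², evaluate f(x, y) mod 11. Record the zeros.
  x = 0: [0↦1, 1↦0, 2↦10, 3↦9, 4↦8, 5↦7, 6↦6, 7↦5, 8↦4, 9↦3, 10↦2]  zeros at y ∈ {1}
  x = 1: [0↦1, 1↦2, 2↦3, 3↦4, 4↦5, 5↦6, 6↦7, 7↦8, 8↦9, 9↦10, 10↦0]  zeros at y ∈ {10}
  x = 2: [0↦3, 1↦6, 2↦9, 3↦1, 4↦4, 5↦7, 6↦10, 7↦2, 8↦5, 9↦8, 10↦0]  zeros at y ∈ {10}
  x = 3: [0↦7, 1↦1, 2↦6, 3↦0, 4↦5, 5↦10, 6↦4, 7↦9, 8↦3, 9↦8, 10↦2]  zeros at y ∈ {3}
  x = 4: [0↦2, 1↦9, 2↦5, 3↦1, 4↦8, 5↦4, 6↦0, 7↦7, 8↦3, 9↦10, 10↦6]  zeros at y ∈ {6}
  x = 5: [0↦10, 1↦8, 2↦6, 3↦4, 4↦2, 5↦0, 6↦9, 7↦7, 8↦5, 9↦3, 10↦1]  zeros at y ∈ {5}
  x = 6: [0↦9, 1↦9, 2↦9, 3↦9, 4↦9, 5↦9, 6↦9, 7↦9, 8↦9, 9↦9, 10↦9]  zeros at y ∈ ∅
  x = 7: [0↦10, 1↦1, 2↦3, 3↦5, 4↦7, 5↦9, 6↦0, 7↦2, 8↦4, 9↦6, 10↦8]  zeros at y ∈ {6}
  x = 8: [0↦2, 1↦6, 2↦10, 3↦3, 4↦7, 5↦0, 6↦4, 7↦8, 8↦1, 9↦5, 10↦9]  zeros at y ∈ {5}
  x = 9: [0↦7, 1↦2, 2↦8, 3↦3, 4↦9, 5↦4, 6↦10, 7↦5, 8↦0, 9↦6, 10↦1]  zeros at y ∈ {8}
  x = 10: [0↦3, 1↦0, 2↦8, 3↦5, 4↦2, 5↦10, 6↦7, 7↦4, 8↦1, 9↦9, 10↦6]  zeros at y ∈ {1}
Collecting zeros: affine points = {(0, 1), (1, 10), (2, 10), (3, 3), (4, 6), (5, 5), (7, 6), (8, 5), (9, 8), (10, 1)}.
Total count |C(F_11)_aff| = 10.


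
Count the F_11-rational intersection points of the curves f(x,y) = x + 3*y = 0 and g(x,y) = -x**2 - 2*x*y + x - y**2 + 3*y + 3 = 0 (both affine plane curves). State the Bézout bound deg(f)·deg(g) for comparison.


Common zeros: {(2, 3), (9, 8)}; count = 2; Bézout bound = 2.

deg(f) = 1, deg(g) = 2, so Bézout bound = 2.
Scan x ∈ F_11. For each x, list the y ∈ F_11 with f(x, y) ≡ 0 and those with g(x, y) ≡ 0 (mod 11); the common zeros in that column are the intersection.
  x = 0: f ≡ 0 at y ∈ {0}; g ≡ 0 at y ∈ ∅; common: ∅.
  x = 1: f ≡ 0 at y ∈ {7}; g ≡ 0 at y ∈ ∅; common: ∅.
  x = 2: f ≡ 0 at y ∈ {3}; g ≡ 0 at y ∈ {3, 7}; common: {3}.
  x = 3: f ≡ 0 at y ∈ {10}; g ≡ 0 at y ∈ ∅; common: ∅.
  x = 4: f ≡ 0 at y ∈ {6}; g ≡ 0 at y ∈ {3}; common: ∅.
  x = 5: f ≡ 0 at y ∈ {2}; g ≡ 0 at y ∈ {5, 10}; common: ∅.
  x = 6: f ≡ 0 at y ∈ {9}; g ≡ 0 at y ∈ ∅; common: ∅.
  x = 7: f ≡ 0 at y ∈ {5}; g ≡ 0 at y ∈ {4, 7}; common: ∅.
  x = 8: f ≡ 0 at y ∈ {1}; g ≡ 0 at y ∈ {4, 5}; common: ∅.
  x = 9: f ≡ 0 at y ∈ {8}; g ≡ 0 at y ∈ {8, 10}; common: {8}.
  x = 10: f ≡ 0 at y ∈ {4}; g ≡ 0 at y ∈ ∅; common: ∅.
Collecting: common zeros = {(2, 3), (9, 8)}, so the count is 2.
Comparison with the Bézout bound: 2 ≤ 2 = deg(f)·deg(g), as expected for curves with no common component (the bound is attained).


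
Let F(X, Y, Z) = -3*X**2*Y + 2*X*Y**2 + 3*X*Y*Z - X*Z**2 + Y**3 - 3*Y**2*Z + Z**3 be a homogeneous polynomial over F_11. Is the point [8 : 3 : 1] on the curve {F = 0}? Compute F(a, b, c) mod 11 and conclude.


F(8,3,1) ≡ 7 (mod 11); P is NOT on the curve.

Evaluate F(8, 3, 1) term-by-term (mod 11).
  -3*X**2*Y ↦ -3·64·3·1 = -576
  2*X*Y**2 ↦ 2·8·9·1 = 144
  3*X*Y*Z ↦ 3·8·3·1 = 72
  -X*Z**2 ↦ -1·8·1·1 = -8
  Y**3 ↦ 1·1·27·1 = 27
  -3*Y**2*Z ↦ -3·1·9·1 = -27
  Z**3 ↦ 1·1·1·1 = 1
Sum: F(8, 3, 1) = (-576) + (144) + (72) + (-8) + (27) + (-27) + (1) = -367.
Reducing mod 11: -367 ≡ 7 (mod 11).
Since F(a, b, c) ≡ 7 ≠ 0 (mod 11), P does NOT lie on the curve.


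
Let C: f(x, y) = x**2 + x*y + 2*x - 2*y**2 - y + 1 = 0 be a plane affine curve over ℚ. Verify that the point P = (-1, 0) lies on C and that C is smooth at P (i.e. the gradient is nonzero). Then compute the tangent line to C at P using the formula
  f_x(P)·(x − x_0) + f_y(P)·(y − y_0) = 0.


Tangent line at P: -2*y = 0.

Step 1: f(-1, 0) = 0, so P lies on C.
Step 2: partial derivatives
  f_x(x, y) = 2*x + y + 2, f_y(x, y) = x - 4*y - 1.
  f_x(P) = 0, f_y(P) = -2 (gradient nonzero, so P is smooth).
Step 3: tangent line at P: 0·(x − -1) + -2·(y − 0) = 0.
Expanding: -2*y = 0.


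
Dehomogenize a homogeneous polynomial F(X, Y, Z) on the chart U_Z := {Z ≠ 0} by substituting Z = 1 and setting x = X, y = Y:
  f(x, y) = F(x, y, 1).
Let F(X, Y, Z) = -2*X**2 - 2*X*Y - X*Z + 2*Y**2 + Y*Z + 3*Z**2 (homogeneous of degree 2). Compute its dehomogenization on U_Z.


f(x, y) = -2*x**2 - 2*x*y - x + 2*y**2 + y + 3

On U_Z we set Z = 1. Each monomial c·X^i·Y^j·Z^k in F becomes c·x^i·y^j·1^k = c·x^i·y^j.
Substituting Z = 1: F(X, Y, 1) = -2*x**2 - 2*x*y - x + 2*y**2 + y + 3.
Note: deg(f) ≤ deg(F) = 2; strict inequality happens when F is divisible by Z (lost terms).


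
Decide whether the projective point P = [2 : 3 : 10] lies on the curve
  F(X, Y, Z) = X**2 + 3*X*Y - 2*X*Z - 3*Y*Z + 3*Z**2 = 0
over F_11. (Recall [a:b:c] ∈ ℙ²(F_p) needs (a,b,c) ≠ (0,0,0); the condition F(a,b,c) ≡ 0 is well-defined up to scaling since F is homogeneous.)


F(2,3,10) ≡ 5 (mod 11); P is NOT on the curve.

Evaluate F(2, 3, 10) term-by-term (mod 11).
  X**2 ↦ 1·4·1·1 = 4
  3*X*Y ↦ 3·2·3·1 = 18
  -2*X*Z ↦ -2·2·1·10 = -40
  -3*Y*Z ↦ -3·1·3·10 = -90
  3*Z**2 ↦ 3·1·1·100 = 300
Sum: F(2, 3, 10) = (4) + (18) + (-40) + (-90) + (300) = 192.
Reducing mod 11: 192 ≡ 5 (mod 11).
Since F(a, b, c) ≡ 5 ≠ 0 (mod 11), P does NOT lie on the curve.


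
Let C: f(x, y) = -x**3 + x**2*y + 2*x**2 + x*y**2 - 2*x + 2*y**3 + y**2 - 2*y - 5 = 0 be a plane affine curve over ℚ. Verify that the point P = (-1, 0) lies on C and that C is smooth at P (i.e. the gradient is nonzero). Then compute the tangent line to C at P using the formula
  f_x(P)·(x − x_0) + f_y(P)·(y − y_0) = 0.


Tangent line at P: -9*x - y - 9 = 0.

Step 1: f(-1, 0) = 0, so P lies on C.
Step 2: partial derivatives
  f_x(x, y) = -3*x**2 + 2*x*y + 4*x + y**2 - 2, f_y(x, y) = x**2 + 2*x*y + 6*y**2 + 2*y - 2.
  f_x(P) = -9, f_y(P) = -1 (gradient nonzero, so P is smooth).
Step 3: tangent line at P: -9·(x − -1) + -1·(y − 0) = 0.
Expanding: -9*x - y - 9 = 0.


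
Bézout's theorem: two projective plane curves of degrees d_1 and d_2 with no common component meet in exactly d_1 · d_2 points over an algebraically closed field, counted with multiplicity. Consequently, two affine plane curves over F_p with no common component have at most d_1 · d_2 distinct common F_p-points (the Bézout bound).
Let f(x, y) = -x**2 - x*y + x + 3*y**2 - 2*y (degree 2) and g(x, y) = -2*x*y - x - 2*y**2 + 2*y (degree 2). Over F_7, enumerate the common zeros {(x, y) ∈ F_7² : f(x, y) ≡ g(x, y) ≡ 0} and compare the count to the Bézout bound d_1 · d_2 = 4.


Common zeros: {(0, 0)}; count = 1; Bézout bound = 4.

deg(f) = 2, deg(g) = 2, so Bézout bound = 4.
Scan x ∈ F_7. For each x, list the y ∈ F_7 with f(x, y) ≡ 0 and those with g(x, y) ≡ 0 (mod 7); the common zeros in that column are the intersection.
  x = 0: f ≡ 0 at y ∈ {0, 3}; g ≡ 0 at y ∈ {0, 1}; common: {0}.
  x = 1: f ≡ 0 at y ∈ {0, 1}; g ≡ 0 at y ∈ ∅; common: ∅.
  x = 2: f ≡ 0 at y ∈ ∅; g ≡ 0 at y ∈ {2, 4}; common: ∅.
  x = 3: f ≡ 0 at y ∈ ∅; g ≡ 0 at y ∈ ∅; common: ∅.
  x = 4: f ≡ 0 at y ∈ ∅; g ≡ 0 at y ∈ {5, 6}; common: ∅.
  x = 5: f ≡ 0 at y ∈ {3, 4}; g ≡ 0 at y ∈ ∅; common: ∅.
  x = 6: f ≡ 0 at y ∈ {1, 4}; g ≡ 0 at y ∈ ∅; common: ∅.
Collecting: common zeros = {(0, 0)}, so the count is 1.
Comparison with the Bézout bound: 1 ≤ 4 = deg(f)·deg(g), as expected for curves with no common component (the affine F_7-count falls short of the bound because intersections may lie at infinity, over extension fields, or carry multiplicity).


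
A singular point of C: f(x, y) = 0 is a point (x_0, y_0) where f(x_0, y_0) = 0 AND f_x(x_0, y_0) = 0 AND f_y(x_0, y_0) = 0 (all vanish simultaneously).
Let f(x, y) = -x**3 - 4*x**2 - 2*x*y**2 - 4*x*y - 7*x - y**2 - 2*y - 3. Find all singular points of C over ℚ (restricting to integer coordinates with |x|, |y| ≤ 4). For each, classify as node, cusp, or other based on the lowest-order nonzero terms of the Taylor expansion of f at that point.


Singular points: {(-1, -1)}; classification: node.

Compute partial derivatives:
  f_x = -3*x**2 - 8*x - 2*y**2 - 4*y - 7.
  f_y = -4*x*y - 4*x - 2*y - 2.
Scan x_0 ∈ {−4, ..., 4}. For each x_0, f_y(x_0, y) is a polynomial in y; find its integer roots y ∈ {−4, ..., 4}, then test f_x and f at those candidates.
  x = -4: f_y(-4, y) = 14*y + 14; vanishes at y ∈ {-1}. (-4, -1): f_x = -21 ≠ 0.
  x = -3: f_y(-3, y) = 10*y + 10; vanishes at y ∈ {-1}. (-3, -1): f_x = -8 ≠ 0.
  x = -2: f_y(-2, y) = 6*y + 6; vanishes at y ∈ {-1}. (-2, -1): f_x = -1 ≠ 0.
  x = -1: f_y(-1, y) = 2*y + 2; vanishes at y ∈ {-1}. (-1, -1): f_x = 0, f = 0 — SINGULAR.
  x = 0: f_y(0, y) = -2*y - 2; vanishes at y ∈ {-1}. (0, -1): f_x = -5 ≠ 0.
  x = 1: f_y(1, y) = -6*y - 6; vanishes at y ∈ {-1}. (1, -1): f_x = -16 ≠ 0.
  x = 2: f_y(2, y) = -10*y - 10; vanishes at y ∈ {-1}. (2, -1): f_x = -33 ≠ 0.
  x = 3: f_y(3, y) = -14*y - 14; vanishes at y ∈ {-1}. (3, -1): f_x = -56 ≠ 0.
  x = 4: f_y(4, y) = -18*y - 18; vanishes at y ∈ {-1}. (4, -1): f_x = -85 ≠ 0.
Only singular point on the grid: (-1, -1).
Classify: substitute x = -1 + u, y = -1 + v and expand: f = -u**3 - u**2 - 2*u*v**2 + v**2.
No constant or linear terms (consistent with a singular point). Quadratic part: -u**2 + v**2. Cubic part: -u**3 - 2*u*v**2.
The quadratic part v**2 - u**2 = (v − u)(v + u) splits into two distinct linear factors, so there are two distinct tangent lines y − -1 = ±(x − -1) — this is a node (ordinary double point).
Classification: node.


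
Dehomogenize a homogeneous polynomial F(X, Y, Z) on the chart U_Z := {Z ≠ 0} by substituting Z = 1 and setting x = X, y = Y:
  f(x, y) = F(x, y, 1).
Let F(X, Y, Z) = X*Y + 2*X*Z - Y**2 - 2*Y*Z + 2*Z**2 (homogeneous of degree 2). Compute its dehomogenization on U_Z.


f(x, y) = x*y + 2*x - y**2 - 2*y + 2

On U_Z we set Z = 1. Each monomial c·X^i·Y^j·Z^k in F becomes c·x^i·y^j·1^k = c·x^i·y^j.
Substituting Z = 1: F(X, Y, 1) = x*y + 2*x - y**2 - 2*y + 2.
Note: deg(f) ≤ deg(F) = 2; strict inequality happens when F is divisible by Z (lost terms).


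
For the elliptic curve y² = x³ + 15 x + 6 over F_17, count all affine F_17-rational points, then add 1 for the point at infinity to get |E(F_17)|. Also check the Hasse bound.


Affine points = {(5, 6), (5, 11), (8, 3), (8, 14), (10, 0), (13, 1), (13, 16), (14, 6), (14, 11), (15, 6), (15, 11)}; affine count = 11; |E(F_17)| = 12.

Discriminant check: Δ ∝ 4a³ + 27b² = 4·15³ + 27·6² = 4·3375 + 27·36 ≡ 5 (mod 17). Nonzero ⇒ E is nonsingular.
For each x ∈ F_17, compute rhs = x³ + 15·x + 6 mod 17, then count y ∈ F_17 with y² ≡ rhs.
  x = 0: rhs = 6, matching y values: none (0 points).
  x = 1: rhs = 5, matching y values: none (0 points).
  x = 2: rhs = 10, matching y values: none (0 points).
  x = 3: rhs = 10, matching y values: none (0 points).
  x = 4: rhs = 11, matching y values: none (0 points).
  x = 5: rhs = 2, matching y values: 6, 11 (2 points).
  x = 6: rhs = 6, matching y values: none (0 points).
  x = 7: rhs = 12, matching y values: none (0 points).
  x = 8: rhs = 9, matching y values: 3, 14 (2 points).
  x = 9: rhs = 3, matching y values: none (0 points).
  x = 10: rhs = 0, matching y values: 0 (1 points).
  x = 11: rhs = 6, matching y values: none (0 points).
  x = 12: rhs = 10, matching y values: none (0 points).
  x = 13: rhs = 1, matching y values: 1, 16 (2 points).
  x = 14: rhs = 2, matching y values: 6, 11 (2 points).
  x = 15: rhs = 2, matching y values: 6, 11 (2 points).
  x = 16: rhs = 7, matching y values: none (0 points).
Total affine count: 11.
Full point count |E(F_17)| = 11 + 1 = 12.
Hasse bound: |12 − (17+1)| = |-6| = 6 ≤ 2√17 ≈ 8.2462 ✓.


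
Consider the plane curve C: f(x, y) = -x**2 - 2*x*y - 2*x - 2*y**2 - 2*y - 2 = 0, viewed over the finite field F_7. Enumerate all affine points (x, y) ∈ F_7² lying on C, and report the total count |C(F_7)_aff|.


Affine F_7-points: {(0, 2), (0, 4), (1, 2), (1, 3), (4, 4), (4, 5), (5, 3), (5, 5)}; count = 8.

For each of the 49 pairs (x, y) ∈ F_7², evaluate f(x, y) mod 7. Record the zeros.
  x = 0: [0↦5, 1↦1, 2↦0, 3↦2, 4↦0, 5↦1, 6↦5]  zeros at y ∈ {2, 4}
  x = 1: [0↦2, 1↦3, 2↦0, 3↦0, 4↦3, 5↦2, 6↦4]  zeros at y ∈ {2, 3}
  x = 2: [0↦4, 1↦3, 2↦5, 3↦3, 4↦4, 5↦1, 6↦1]  zeros at y ∈ ∅
  x = 3: [0↦4, 1↦1, 2↦1, 3↦4, 4↦3, 5↦5, 6↦3]  zeros at y ∈ ∅
  x = 4: [0↦2, 1↦4, 2↦2, 3↦3, 4↦0, 5↦0, 6↦3]  zeros at y ∈ {4, 5}
  x = 5: [0↦5, 1↦5, 2↦1, 3↦0, 4↦2, 5↦0, 6↦1]  zeros at y ∈ {3, 5}
  x = 6: [0↦6, 1↦4, 2↦5, 3↦2, 4↦2, 5↦5, 6↦4]  zeros at y ∈ ∅
Collecting zeros: affine points = {(0, 2), (0, 4), (1, 2), (1, 3), (4, 4), (4, 5), (5, 3), (5, 5)}.
Total count |C(F_7)_aff| = 8.


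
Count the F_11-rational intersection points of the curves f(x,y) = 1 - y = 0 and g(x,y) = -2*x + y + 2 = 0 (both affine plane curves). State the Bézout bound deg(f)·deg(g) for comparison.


Common zeros: {(7, 1)}; count = 1; Bézout bound = 1.

deg(f) = 1, deg(g) = 1, so Bézout bound = 1.
Scan x ∈ F_11. For each x, list the y ∈ F_11 with f(x, y) ≡ 0 and those with g(x, y) ≡ 0 (mod 11); the common zeros in that column are the intersection.
  x = 0: f ≡ 0 at y ∈ {1}; g ≡ 0 at y ∈ {9}; common: ∅.
  x = 1: f ≡ 0 at y ∈ {1}; g ≡ 0 at y ∈ {0}; common: ∅.
  x = 2: f ≡ 0 at y ∈ {1}; g ≡ 0 at y ∈ {2}; common: ∅.
  x = 3: f ≡ 0 at y ∈ {1}; g ≡ 0 at y ∈ {4}; common: ∅.
  x = 4: f ≡ 0 at y ∈ {1}; g ≡ 0 at y ∈ {6}; common: ∅.
  x = 5: f ≡ 0 at y ∈ {1}; g ≡ 0 at y ∈ {8}; common: ∅.
  x = 6: f ≡ 0 at y ∈ {1}; g ≡ 0 at y ∈ {10}; common: ∅.
  x = 7: f ≡ 0 at y ∈ {1}; g ≡ 0 at y ∈ {1}; common: {1}.
  x = 8: f ≡ 0 at y ∈ {1}; g ≡ 0 at y ∈ {3}; common: ∅.
  x = 9: f ≡ 0 at y ∈ {1}; g ≡ 0 at y ∈ {5}; common: ∅.
  x = 10: f ≡ 0 at y ∈ {1}; g ≡ 0 at y ∈ {7}; common: ∅.
Collecting: common zeros = {(7, 1)}, so the count is 1.
Comparison with the Bézout bound: 1 ≤ 1 = deg(f)·deg(g), as expected for curves with no common component (the bound is attained).


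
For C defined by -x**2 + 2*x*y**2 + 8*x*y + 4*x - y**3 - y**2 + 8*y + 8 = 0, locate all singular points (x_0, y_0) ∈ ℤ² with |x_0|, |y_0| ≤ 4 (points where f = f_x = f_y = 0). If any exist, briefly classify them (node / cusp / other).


Singular points: {(-2, -2)}; classification: node.

Compute partial derivatives:
  f_x = -2*x + 2*y**2 + 8*y + 4.
  f_y = 4*x*y + 8*x - 3*y**2 - 2*y + 8.
Scan x_0 ∈ {−4, ..., 4}. For each x_0, f_y(x_0, y) is a polynomial in y; find its integer roots y ∈ {−4, ..., 4}, then test f_x and f at those candidates.
  x = -4: f_y(-4, y) = -3*y**2 - 18*y - 24; vanishes at y ∈ {-4, -2}. (-4, -4): f_x = 12 ≠ 0; (-4, -2): f_x = 4 ≠ 0.
  x = -3: f_y(-3, y) = -3*y**2 - 14*y - 16; vanishes at y ∈ {-2}. (-3, -2): f_x = 2 ≠ 0.
  x = -2: f_y(-2, y) = -3*y**2 - 10*y - 8; vanishes at y ∈ {-2}. (-2, -2): f_x = 0, f = 0 — SINGULAR.
  x = -1: f_y(-1, y) = -3*y**2 - 6*y; vanishes at y ∈ {-2, 0}. (-1, -2): f_x = -2 ≠ 0; (-1, 0): f_x = 6 ≠ 0.
  x = 0: f_y(0, y) = -3*y**2 - 2*y + 8; vanishes at y ∈ {-2}. (0, -2): f_x = -4 ≠ 0.
  x = 1: f_y(1, y) = -3*y**2 + 2*y + 16; vanishes at y ∈ {-2}. (1, -2): f_x = -6 ≠ 0.
  x = 2: f_y(2, y) = -3*y**2 + 6*y + 24; vanishes at y ∈ {-2, 4}. (2, -2): f_x = -8 ≠ 0; (2, 4): f_x = 64 ≠ 0.
  x = 3: f_y(3, y) = -3*y**2 + 10*y + 32; vanishes at y ∈ {-2}. (3, -2): f_x = -10 ≠ 0.
  x = 4: f_y(4, y) = -3*y**2 + 14*y + 40; vanishes at y ∈ {-2}. (4, -2): f_x = -12 ≠ 0.
Only singular point on the grid: (-2, -2).
Classify: substitute x = -2 + u, y = -2 + v and expand: f = -u**2 + 2*u*v**2 - v**3 + v**2.
No constant or linear terms (consistent with a singular point). Quadratic part: -u**2 + v**2. Cubic part: 2*u*v**2 - v**3.
The quadratic part v**2 - u**2 = (v − u)(v + u) splits into two distinct linear factors, so there are two distinct tangent lines y − -2 = ±(x − -2) — this is a node (ordinary double point).
Classification: node.


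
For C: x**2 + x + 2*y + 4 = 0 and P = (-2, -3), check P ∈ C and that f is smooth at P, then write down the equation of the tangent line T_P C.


Tangent line at P: -3*x + 2*y = 0.

Step 1: f(-2, -3) = 0, so P lies on C.
Step 2: partial derivatives
  f_x(x, y) = 2*x + 1, f_y(x, y) = 2.
  f_x(P) = -3, f_y(P) = 2 (gradient nonzero, so P is smooth).
Step 3: tangent line at P: -3·(x − -2) + 2·(y − -3) = 0.
Expanding: -3*x + 2*y = 0.


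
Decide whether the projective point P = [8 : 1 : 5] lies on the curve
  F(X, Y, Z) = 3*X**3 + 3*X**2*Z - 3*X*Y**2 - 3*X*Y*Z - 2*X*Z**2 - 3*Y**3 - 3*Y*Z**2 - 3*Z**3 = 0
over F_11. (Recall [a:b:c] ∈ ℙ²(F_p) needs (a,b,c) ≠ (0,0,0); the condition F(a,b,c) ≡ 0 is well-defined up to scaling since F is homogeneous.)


F(8,1,5) ≡ 3 (mod 11); P is NOT on the curve.

Evaluate F(8, 1, 5) term-by-term (mod 11).
  3*X**3 ↦ 3·512·1·1 = 1536
  3*X**2*Z ↦ 3·64·1·5 = 960
  -3*X*Y**2 ↦ -3·8·1·1 = -24
  -3*X*Y*Z ↦ -3·8·1·5 = -120
  -2*X*Z**2 ↦ -2·8·1·25 = -400
  -3*Y**3 ↦ -3·1·1·1 = -3
  -3*Y*Z**2 ↦ -3·1·1·25 = -75
  -3*Z**3 ↦ -3·1·1·125 = -375
Sum: F(8, 1, 5) = (1536) + (960) + (-24) + (-120) + (-400) + (-3) + (-75) + (-375) = 1499.
Reducing mod 11: 1499 ≡ 3 (mod 11).
Since F(a, b, c) ≡ 3 ≠ 0 (mod 11), P does NOT lie on the curve.


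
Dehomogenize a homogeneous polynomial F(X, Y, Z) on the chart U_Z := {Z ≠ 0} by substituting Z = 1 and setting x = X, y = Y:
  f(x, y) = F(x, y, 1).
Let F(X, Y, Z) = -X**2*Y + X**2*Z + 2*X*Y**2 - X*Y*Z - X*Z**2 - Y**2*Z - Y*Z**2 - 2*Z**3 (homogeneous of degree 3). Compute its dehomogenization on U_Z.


f(x, y) = -x**2*y + x**2 + 2*x*y**2 - x*y - x - y**2 - y - 2

On U_Z we set Z = 1. Each monomial c·X^i·Y^j·Z^k in F becomes c·x^i·y^j·1^k = c·x^i·y^j.
Substituting Z = 1: F(X, Y, 1) = -x**2*y + x**2 + 2*x*y**2 - x*y - x - y**2 - y - 2.
Note: deg(f) ≤ deg(F) = 3; strict inequality happens when F is divisible by Z (lost terms).


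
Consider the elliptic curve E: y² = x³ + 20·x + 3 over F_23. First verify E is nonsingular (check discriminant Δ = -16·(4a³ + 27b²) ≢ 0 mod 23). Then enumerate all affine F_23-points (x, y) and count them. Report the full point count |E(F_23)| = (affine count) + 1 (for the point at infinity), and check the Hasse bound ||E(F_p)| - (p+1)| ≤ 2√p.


Affine points = {(0, 7), (0, 16), (1, 1), (1, 22), (4, 3), (4, 20), (7, 7), (7, 16), (8, 10), (8, 13), (11, 6), (11, 17), (12, 4), (12, 19), (16, 7), (16, 16), (17, 9), (17, 14), (18, 10), (18, 13), (20, 10), (20, 13), (21, 1), (21, 22)}; affine count = 24; |E(F_23)| = 25.

Discriminant check: Δ ∝ 4a³ + 27b² = 4·20³ + 27·3² = 4·8000 + 27·9 ≡ 20 (mod 23). Nonzero ⇒ E is nonsingular.
For each x ∈ F_23, compute rhs = x³ + 20·x + 3 mod 23, then count y ∈ F_23 with y² ≡ rhs.
  x = 0: rhs = 3, matching y values: 7, 16 (2 points).
  x = 1: rhs = 1, matching y values: 1, 22 (2 points).
  x = 2: rhs = 5, matching y values: none (0 points).
  x = 3: rhs = 21, matching y values: none (0 points).
  x = 4: rhs = 9, matching y values: 3, 20 (2 points).
  x = 5: rhs = 21, matching y values: none (0 points).
  x = 6: rhs = 17, matching y values: none (0 points).
  x = 7: rhs = 3, matching y values: 7, 16 (2 points).
  x = 8: rhs = 8, matching y values: 10, 13 (2 points).
  x = 9: rhs = 15, matching y values: none (0 points).
  x = 10: rhs = 7, matching y values: none (0 points).
  x = 11: rhs = 13, matching y values: 6, 17 (2 points).
  x = 12: rhs = 16, matching y values: 4, 19 (2 points).
  x = 13: rhs = 22, matching y values: none (0 points).
  x = 14: rhs = 14, matching y values: none (0 points).
  x = 15: rhs = 21, matching y values: none (0 points).
  x = 16: rhs = 3, matching y values: 7, 16 (2 points).
  x = 17: rhs = 12, matching y values: 9, 14 (2 points).
  x = 18: rhs = 8, matching y values: 10, 13 (2 points).
  x = 19: rhs = 20, matching y values: none (0 points).
  x = 20: rhs = 8, matching y values: 10, 13 (2 points).
  x = 21: rhs = 1, matching y values: 1, 22 (2 points).
  x = 22: rhs = 5, matching y values: none (0 points).
Total affine count: 24.
Full point count |E(F_23)| = 24 + 1 = 25.
Hasse bound: |25 − (23+1)| = |1| = 1 ≤ 2√23 ≈ 9.5917 ✓.


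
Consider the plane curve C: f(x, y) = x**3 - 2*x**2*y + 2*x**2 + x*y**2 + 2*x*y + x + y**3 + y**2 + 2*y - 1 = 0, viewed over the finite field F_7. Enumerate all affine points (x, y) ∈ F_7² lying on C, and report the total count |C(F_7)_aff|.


Affine F_7-points: {(2, 6), (3, 1), (4, 3), (6, 6)}; count = 4.

For each of the 49 pairs (x, y) ∈ F_7², evaluate f(x, y) mod 7. Record the zeros.
  x = 0: [0↦6, 1↦3, 2↦1, 3↦6, 4↦3, 5↦5, 6↦4]  zeros at y ∈ ∅
  x = 1: [0↦3, 1↦1, 2↦2, 3↦5, 4↦2, 5↦6, 6↦2]  zeros at y ∈ ∅
  x = 2: [0↦3, 1↦5, 2↦5, 3↦2, 4↦2, 5↦4, 6↦0]  zeros at y ∈ {6}
  x = 3: [0↦5, 1↦0, 2↦2, 3↦3, 4↦2, 5↦5, 6↦4]  zeros at y ∈ {1}
  x = 4: [0↦1, 1↦6, 2↦6, 3↦0, 4↦1, 5↦1, 6↦6]  zeros at y ∈ {3}
  x = 5: [0↦4, 1↦1, 2↦2, 3↦6, 4↦5, 5↦5, 6↦5]  zeros at y ∈ ∅
  x = 6: [0↦6, 1↦5, 2↦3, 3↦6, 4↦6, 5↦2, 6↦0]  zeros at y ∈ {6}
Collecting zeros: affine points = {(2, 6), (3, 1), (4, 3), (6, 6)}.
Total count |C(F_7)_aff| = 4.


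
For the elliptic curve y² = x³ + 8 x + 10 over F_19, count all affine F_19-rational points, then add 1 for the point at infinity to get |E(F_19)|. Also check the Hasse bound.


Affine points = {(1, 0), (3, 2), (3, 17), (4, 7), (4, 12), (5, 2), (5, 17), (8, 4), (8, 15), (10, 8), (10, 11), (11, 2), (11, 17), (14, 4), (14, 15), (15, 3), (15, 16), (16, 4), (16, 15), (17, 9), (17, 10), (18, 1), (18, 18)}; affine count = 23; |E(F_19)| = 24.

Discriminant check: Δ ∝ 4a³ + 27b² = 4·8³ + 27·10² = 4·512 + 27·100 ≡ 17 (mod 19). Nonzero ⇒ E is nonsingular.
For each x ∈ F_19, compute rhs = x³ + 8·x + 10 mod 19, then count y ∈ F_19 with y² ≡ rhs.
  x = 0: rhs = 10, matching y values: none (0 points).
  x = 1: rhs = 0, matching y values: 0 (1 points).
  x = 2: rhs = 15, matching y values: none (0 points).
  x = 3: rhs = 4, matching y values: 2, 17 (2 points).
  x = 4: rhs = 11, matching y values: 7, 12 (2 points).
  x = 5: rhs = 4, matching y values: 2, 17 (2 points).
  x = 6: rhs = 8, matching y values: none (0 points).
  x = 7: rhs = 10, matching y values: none (0 points).
  x = 8: rhs = 16, matching y values: 4, 15 (2 points).
  x = 9: rhs = 13, matching y values: none (0 points).
  x = 10: rhs = 7, matching y values: 8, 11 (2 points).
  x = 11: rhs = 4, matching y values: 2, 17 (2 points).
  x = 12: rhs = 10, matching y values: none (0 points).
  x = 13: rhs = 12, matching y values: none (0 points).
  x = 14: rhs = 16, matching y values: 4, 15 (2 points).
  x = 15: rhs = 9, matching y values: 3, 16 (2 points).
  x = 16: rhs = 16, matching y values: 4, 15 (2 points).
  x = 17: rhs = 5, matching y values: 9, 10 (2 points).
  x = 18: rhs = 1, matching y values: 1, 18 (2 points).
Total affine count: 23.
Full point count |E(F_19)| = 23 + 1 = 24.
Hasse bound: |24 − (19+1)| = |4| = 4 ≤ 2√19 ≈ 8.7178 ✓.


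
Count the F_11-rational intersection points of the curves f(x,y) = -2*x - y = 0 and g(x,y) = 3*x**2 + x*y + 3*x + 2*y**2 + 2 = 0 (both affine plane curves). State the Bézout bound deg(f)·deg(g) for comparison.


Common zeros: {(2, 7), (5, 1)}; count = 2; Bézout bound = 2.

deg(f) = 1, deg(g) = 2, so Bézout bound = 2.
Scan x ∈ F_11. For each x, list the y ∈ F_11 with f(x, y) ≡ 0 and those with g(x, y) ≡ 0 (mod 11); the common zeros in that column are the intersection.
  x = 0: f ≡ 0 at y ∈ {0}; g ≡ 0 at y ∈ ∅; common: ∅.
  x = 1: f ≡ 0 at y ∈ {9}; g ≡ 0 at y ∈ {1, 4}; common: ∅.
  x = 2: f ≡ 0 at y ∈ {7}; g ≡ 0 at y ∈ {3, 7}; common: {7}.
  x = 3: f ≡ 0 at y ∈ {5}; g ≡ 0 at y ∈ ∅; common: ∅.
  x = 4: f ≡ 0 at y ∈ {3}; g ≡ 0 at y ∈ {4, 5}; common: ∅.
  x = 5: f ≡ 0 at y ∈ {1}; g ≡ 0 at y ∈ {1, 2}; common: {1}.
  x = 6: f ≡ 0 at y ∈ {10}; g ≡ 0 at y ∈ ∅; common: ∅.
  x = 7: f ≡ 0 at y ∈ {8}; g ≡ 0 at y ∈ {3, 10}; common: ∅.
  x = 8: f ≡ 0 at y ∈ {6}; g ≡ 0 at y ∈ {2, 5}; common: ∅.
  x = 9: f ≡ 0 at y ∈ {4}; g ≡ 0 at y ∈ ∅; common: ∅.
  x = 10: f ≡ 0 at y ∈ {2}; g ≡ 0 at y ∈ ∅; common: ∅.
Collecting: common zeros = {(2, 7), (5, 1)}, so the count is 2.
Comparison with the Bézout bound: 2 ≤ 2 = deg(f)·deg(g), as expected for curves with no common component (the bound is attained).


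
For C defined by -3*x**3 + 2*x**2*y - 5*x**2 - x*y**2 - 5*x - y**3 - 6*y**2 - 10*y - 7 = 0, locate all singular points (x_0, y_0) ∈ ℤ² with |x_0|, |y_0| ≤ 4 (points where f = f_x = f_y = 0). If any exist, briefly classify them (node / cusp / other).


Singular points: {(-1, -2)}; classification: cusp.

Compute partial derivatives:
  f_x = -9*x**2 + 4*x*y - 10*x - y**2 - 5.
  f_y = 2*x**2 - 2*x*y - 3*y**2 - 12*y - 10.
Scan x_0 ∈ {−4, ..., 4}. For each x_0, f_y(x_0, y) is a polynomial in y; find its integer roots y ∈ {−4, ..., 4}, then test f_x and f at those candidates.
  x = -4: f_y(-4, y) = -3*y**2 - 4*y + 22; no integer root y with |y| ≤ 4.
  x = -3: f_y(-3, y) = -3*y**2 - 6*y + 8; no integer root y with |y| ≤ 4.
  x = -2: f_y(-2, y) = -3*y**2 - 8*y - 2; no integer root y with |y| ≤ 4.
  x = -1: f_y(-1, y) = -3*y**2 - 10*y - 8; vanishes at y ∈ {-2}. (-1, -2): f_x = 0, f = 0 — SINGULAR.
  x = 0: f_y(0, y) = -3*y**2 - 12*y - 10; no integer root y with |y| ≤ 4.
  x = 1: f_y(1, y) = -3*y**2 - 14*y - 8; vanishes at y ∈ {-4}. (1, -4): f_x = -56 ≠ 0.
  x = 2: f_y(2, y) = -3*y**2 - 16*y - 2; no integer root y with |y| ≤ 4.
  x = 3: f_y(3, y) = -3*y**2 - 18*y + 8; no integer root y with |y| ≤ 4.
  x = 4: f_y(4, y) = -3*y**2 - 20*y + 22; no integer root y with |y| ≤ 4.
Only singular point on the grid: (-1, -2).
Classify: substitute x = -1 + u, y = -2 + v and expand: f = -3*u**3 + 2*u**2*v - u*v**2 - v**3 + v**2.
No constant or linear terms (consistent with a singular point). Quadratic part: v**2. Cubic part: -3*u**3 + 2*u**2*v - u*v**2 - v**3.
The quadratic part v**2 is a perfect square, so there is a single (double) tangent line v = 0, i.e. y = -2. Restricting the cubic part to that line (v = 0) leaves -3*u**3 ≠ 0, so f is not divisible by v and the branch is v² ≈ 3*u**3 to lowest order — this is a cusp.
Classification: cusp.


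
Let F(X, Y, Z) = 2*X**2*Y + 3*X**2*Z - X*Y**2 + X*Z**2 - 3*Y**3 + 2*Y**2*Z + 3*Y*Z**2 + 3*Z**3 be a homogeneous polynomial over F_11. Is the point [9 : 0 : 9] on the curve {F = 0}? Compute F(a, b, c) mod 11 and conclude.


F(9,0,9) ≡ 10 (mod 11); P is NOT on the curve.

Evaluate F(9, 0, 9) term-by-term (mod 11).
  2*X**2*Y ↦ 2·81·0·1 = 0
  3*X**2*Z ↦ 3·81·1·9 = 2187
  -X*Y**2 ↦ -1·9·0·1 = 0
  X*Z**2 ↦ 1·9·1·81 = 729
  -3*Y**3 ↦ -3·1·0·1 = 0
  2*Y**2*Z ↦ 2·1·0·9 = 0
  3*Y*Z**2 ↦ 3·1·0·81 = 0
  3*Z**3 ↦ 3·1·1·729 = 2187
Sum: F(9, 0, 9) = (0) + (2187) + (0) + (729) + (0) + (0) + (0) + (2187) = 5103.
Reducing mod 11: 5103 ≡ 10 (mod 11).
Since F(a, b, c) ≡ 10 ≠ 0 (mod 11), P does NOT lie on the curve.


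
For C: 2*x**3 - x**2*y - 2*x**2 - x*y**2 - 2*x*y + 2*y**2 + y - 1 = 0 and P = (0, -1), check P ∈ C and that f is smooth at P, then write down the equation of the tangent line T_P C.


Tangent line at P: x - 3*y - 3 = 0.

Step 1: f(0, -1) = 0, so P lies on C.
Step 2: partial derivatives
  f_x(x, y) = 6*x**2 - 2*x*y - 4*x - y**2 - 2*y, f_y(x, y) = -x**2 - 2*x*y - 2*x + 4*y + 1.
  f_x(P) = 1, f_y(P) = -3 (gradient nonzero, so P is smooth).
Step 3: tangent line at P: 1·(x − 0) + -3·(y − -1) = 0.
Expanding: x - 3*y - 3 = 0.


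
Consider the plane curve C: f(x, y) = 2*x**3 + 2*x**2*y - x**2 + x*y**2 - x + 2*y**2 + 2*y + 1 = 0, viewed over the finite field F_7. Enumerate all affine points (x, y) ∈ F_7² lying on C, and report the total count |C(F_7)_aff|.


Affine F_7-points: {(1, 2), (1, 6), (2, 3), (2, 5), (3, 4), (3, 6), (5, 1)}; count = 7.

For each of the 49 pairs (x, y) ∈ F_7², evaluate f(x, y) mod 7. Record the zeros.
  x = 0: [0↦1, 1↦5, 2↦6, 3↦4, 4↦6, 5↦5, 6↦1]  zeros at y ∈ ∅
  x = 1: [0↦1, 1↦1, 2↦0, 3↦5, 4↦2, 5↦5, 6↦0]  zeros at y ∈ {2, 6}
  x = 2: [0↦4, 1↦4, 2↦5, 3↦0, 4↦3, 5↦0, 6↦5]  zeros at y ∈ {3, 5}
  x = 3: [0↦1, 1↦5, 2↦5, 3↦1, 4↦0, 5↦2, 6↦0]  zeros at y ∈ {4, 6}
  x = 4: [0↦4, 1↦2, 2↦5, 3↦6, 4↦5, 5↦2, 6↦4]  zeros at y ∈ ∅
  x = 5: [0↦4, 1↦0, 2↦3, 3↦6, 4↦2, 5↦5, 6↦1]  zeros at y ∈ {1}
  x = 6: [0↦6, 1↦4, 2↦4, 3↦6, 4↦3, 5↦2, 6↦3]  zeros at y ∈ ∅
Collecting zeros: affine points = {(1, 2), (1, 6), (2, 3), (2, 5), (3, 4), (3, 6), (5, 1)}.
Total count |C(F_7)_aff| = 7.


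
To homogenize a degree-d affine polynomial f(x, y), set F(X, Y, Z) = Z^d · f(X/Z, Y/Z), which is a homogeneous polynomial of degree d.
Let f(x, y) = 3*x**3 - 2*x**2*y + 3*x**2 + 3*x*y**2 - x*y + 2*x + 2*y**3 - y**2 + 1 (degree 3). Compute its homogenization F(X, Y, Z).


F(X, Y, Z) = 3*X**3 - 2*X**2*Y + 3*X**2*Z + 3*X*Y**2 - X*Y*Z + 2*X*Z**2 + 2*Y**3 - Y**2*Z + Z**3

deg(f) = 3.
Substitute x = X/Z, y = Y/Z into f, then multiply by Z^3.
  monomial 3·x^3·y^0 ↦ 3·X^3·Y^0·Z^0.
  monomial -2·x^2·y^1 ↦ -2·X^2·Y^1·Z^0.
  monomial 3·x^2·y^0 ↦ 3·X^2·Y^0·Z^1.
  monomial 3·x^1·y^2 ↦ 3·X^1·Y^2·Z^0.
  monomial -1·x^1·y^1 ↦ -1·X^1·Y^1·Z^1.
  monomial 2·x^1·y^0 ↦ 2·X^1·Y^0·Z^2.
  monomial 2·x^0·y^3 ↦ 2·X^0·Y^3·Z^0.
  monomial -1·x^0·y^2 ↦ -1·X^0·Y^2·Z^1.
  monomial 1·x^0·y^0 ↦ 1·X^0·Y^0·Z^3.
Collecting: F(X, Y, Z) = 3*X**3 - 2*X**2*Y + 3*X**2*Z + 3*X*Y**2 - X*Y*Z + 2*X*Z**2 + 2*Y**3 - Y**2*Z + Z**3.


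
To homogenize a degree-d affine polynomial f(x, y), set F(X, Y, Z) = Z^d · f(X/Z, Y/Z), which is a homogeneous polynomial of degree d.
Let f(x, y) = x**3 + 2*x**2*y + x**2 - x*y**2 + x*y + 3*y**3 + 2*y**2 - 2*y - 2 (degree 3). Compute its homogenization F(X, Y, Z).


F(X, Y, Z) = X**3 + 2*X**2*Y + X**2*Z - X*Y**2 + X*Y*Z + 3*Y**3 + 2*Y**2*Z - 2*Y*Z**2 - 2*Z**3

deg(f) = 3.
Substitute x = X/Z, y = Y/Z into f, then multiply by Z^3.
  monomial 1·x^3·y^0 ↦ 1·X^3·Y^0·Z^0.
  monomial 2·x^2·y^1 ↦ 2·X^2·Y^1·Z^0.
  monomial 1·x^2·y^0 ↦ 1·X^2·Y^0·Z^1.
  monomial -1·x^1·y^2 ↦ -1·X^1·Y^2·Z^0.
  monomial 1·x^1·y^1 ↦ 1·X^1·Y^1·Z^1.
  monomial 3·x^0·y^3 ↦ 3·X^0·Y^3·Z^0.
  monomial 2·x^0·y^2 ↦ 2·X^0·Y^2·Z^1.
  monomial -2·x^0·y^1 ↦ -2·X^0·Y^1·Z^2.
  monomial -2·x^0·y^0 ↦ -2·X^0·Y^0·Z^3.
Collecting: F(X, Y, Z) = X**3 + 2*X**2*Y + X**2*Z - X*Y**2 + X*Y*Z + 3*Y**3 + 2*Y**2*Z - 2*Y*Z**2 - 2*Z**3.


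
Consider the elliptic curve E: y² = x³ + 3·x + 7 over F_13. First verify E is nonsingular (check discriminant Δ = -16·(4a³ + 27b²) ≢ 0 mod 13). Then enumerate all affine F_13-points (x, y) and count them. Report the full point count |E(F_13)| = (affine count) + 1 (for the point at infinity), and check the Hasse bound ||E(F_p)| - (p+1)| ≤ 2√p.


Affine points = {(3, 2), (3, 11), (5, 2), (5, 11), (8, 6), (8, 7), (9, 3), (9, 10), (10, 6), (10, 7), (12, 4), (12, 9)}; affine count = 12; |E(F_13)| = 13.

Discriminant check: Δ ∝ 4a³ + 27b² = 4·3³ + 27·7² = 4·27 + 27·49 ≡ 1 (mod 13). Nonzero ⇒ E is nonsingular.
For each x ∈ F_13, compute rhs = x³ + 3·x + 7 mod 13, then count y ∈ F_13 with y² ≡ rhs.
  x = 0: rhs = 7, matching y values: none (0 points).
  x = 1: rhs = 11, matching y values: none (0 points).
  x = 2: rhs = 8, matching y values: none (0 points).
  x = 3: rhs = 4, matching y values: 2, 11 (2 points).
  x = 4: rhs = 5, matching y values: none (0 points).
  x = 5: rhs = 4, matching y values: 2, 11 (2 points).
  x = 6: rhs = 7, matching y values: none (0 points).
  x = 7: rhs = 7, matching y values: none (0 points).
  x = 8: rhs = 10, matching y values: 6, 7 (2 points).
  x = 9: rhs = 9, matching y values: 3, 10 (2 points).
  x = 10: rhs = 10, matching y values: 6, 7 (2 points).
  x = 11: rhs = 6, matching y values: none (0 points).
  x = 12: rhs = 3, matching y values: 4, 9 (2 points).
Total affine count: 12.
Full point count |E(F_13)| = 12 + 1 = 13.
Hasse bound: |13 − (13+1)| = |-1| = 1 ≤ 2√13 ≈ 7.2111 ✓.


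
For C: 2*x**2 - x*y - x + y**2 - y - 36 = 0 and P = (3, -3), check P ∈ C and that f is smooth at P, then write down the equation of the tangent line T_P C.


Tangent line at P: 14*x - 10*y - 72 = 0.

Step 1: f(3, -3) = 0, so P lies on C.
Step 2: partial derivatives
  f_x(x, y) = 4*x - y - 1, f_y(x, y) = -x + 2*y - 1.
  f_x(P) = 14, f_y(P) = -10 (gradient nonzero, so P is smooth).
Step 3: tangent line at P: 14·(x − 3) + -10·(y − -3) = 0.
Expanding: 14*x - 10*y - 72 = 0.


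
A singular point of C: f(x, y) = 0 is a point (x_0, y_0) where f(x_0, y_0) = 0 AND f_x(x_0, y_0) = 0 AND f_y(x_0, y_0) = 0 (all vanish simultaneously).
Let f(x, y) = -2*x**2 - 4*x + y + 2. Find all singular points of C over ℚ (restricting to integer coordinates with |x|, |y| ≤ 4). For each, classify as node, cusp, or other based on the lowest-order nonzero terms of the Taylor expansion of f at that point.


No singular points in the scanned grid; C is smooth there.

Compute partial derivatives:
  f_x = -4*x - 4.
  f_y = 1.
f_y = 1 is a nonzero constant, so f_y never vanishes: no point (x, y) can satisfy f = f_x = f_y = 0. In particular no (x, y) ∈ {−4, ..., 4}² is singular; the curve is smooth.


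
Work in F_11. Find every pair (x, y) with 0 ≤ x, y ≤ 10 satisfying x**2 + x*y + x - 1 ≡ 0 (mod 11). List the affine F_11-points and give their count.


Affine F_11-points: {(1, 10), (2, 3), (3, 0), (4, 9), (5, 3), (6, 6), (7, 0), (8, 9), (9, 6), (10, 10)}; count = 10.

For each of the 121 pairs (x, y) ∈ F_11², evaluate f(x, y) mod 11. Record the zeros.
  x = 0: [0↦10, 1↦10, 2↦10, 3↦10, 4↦10, 5↦10, 6↦10, 7↦10, 8↦10, 9↦10, 10↦10]  zeros at y ∈ ∅
  x = 1: [0↦1, 1↦2, 2↦3, 3↦4, 4↦5, 5↦6, 6↦7, 7↦8, 8↦9, 9↦10, 10↦0]  zeros at y ∈ {10}
  x = 2: [0↦5, 1↦7, 2↦9, 3↦0, 4↦2, 5↦4, 6↦6, 7↦8, 8↦10, 9↦1, 10↦3]  zeros at y ∈ {3}
  x = 3: [0↦0, 1↦3, 2↦6, 3↦9, 4↦1, 5↦4, 6↦7, 7↦10, 8↦2, 9↦5, 10↦8]  zeros at y ∈ {0}
  x = 4: [0↦8, 1↦1, 2↦5, 3↦9, 4↦2, 5↦6, 6↦10, 7↦3, 8↦7, 9↦0, 10↦4]  zeros at y ∈ {9}
  x = 5: [0↦7, 1↦1, 2↦6, 3↦0, 4↦5, 5↦10, 6↦4, 7↦9, 8↦3, 9↦8, 10↦2]  zeros at y ∈ {3}
  x = 6: [0↦8, 1↦3, 2↦9, 3↦4, 4↦10, 5↦5, 6↦0, 7↦6, 8↦1, 9↦7, 10↦2]  zeros at y ∈ {6}
  x = 7: [0↦0, 1↦7, 2↦3, 3↦10, 4↦6, 5↦2, 6↦9, 7↦5, 8↦1, 9↦8, 10↦4]  zeros at y ∈ {0}
  x = 8: [0↦5, 1↦2, 2↦10, 3↦7, 4↦4, 5↦1, 6↦9, 7↦6, 8↦3, 9↦0, 10↦8]  zeros at y ∈ {9}
  x = 9: [0↦1, 1↦10, 2↦8, 3↦6, 4↦4, 5↦2, 6↦0, 7↦9, 8↦7, 9↦5, 10↦3]  zeros at y ∈ {6}
  x = 10: [0↦10, 1↦9, 2↦8, 3↦7, 4↦6, 5↦5, 6↦4, 7↦3, 8↦2, 9↦1, 10↦0]  zeros at y ∈ {10}
Collecting zeros: affine points = {(1, 10), (2, 3), (3, 0), (4, 9), (5, 3), (6, 6), (7, 0), (8, 9), (9, 6), (10, 10)}.
Total count |C(F_11)_aff| = 10.


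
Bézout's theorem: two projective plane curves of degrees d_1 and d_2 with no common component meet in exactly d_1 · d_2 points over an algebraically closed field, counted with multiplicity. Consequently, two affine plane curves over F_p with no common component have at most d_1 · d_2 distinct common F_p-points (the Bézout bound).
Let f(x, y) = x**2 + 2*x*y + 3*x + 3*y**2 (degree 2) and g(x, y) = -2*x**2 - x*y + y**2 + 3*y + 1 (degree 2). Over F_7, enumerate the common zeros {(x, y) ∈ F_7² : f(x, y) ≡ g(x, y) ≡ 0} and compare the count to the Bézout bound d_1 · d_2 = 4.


Common zeros: ∅; count = 0; Bézout bound = 4.

deg(f) = 2, deg(g) = 2, so Bézout bound = 4.
Scan x ∈ F_7. For each x, list the y ∈ F_7 with f(x, y) ≡ 0 and those with g(x, y) ≡ 0 (mod 7); the common zeros in that column are the intersection.
  x = 0: f ≡ 0 at y ∈ {0}; g ≡ 0 at y ∈ ∅; common: ∅.
  x = 1: f ≡ 0 at y ∈ ∅; g ≡ 0 at y ∈ {2, 3}; common: ∅.
  x = 2: f ≡ 0 at y ∈ {3, 5}; g ≡ 0 at y ∈ {0, 6}; common: ∅.
  x = 3: f ≡ 0 at y ∈ {2, 3}; g ≡ 0 at y ∈ ∅; common: ∅.
  x = 4: f ≡ 0 at y ∈ {0, 2}; g ≡ 0 at y ∈ ∅; common: ∅.
  x = 5: f ≡ 0 at y ∈ ∅; g ≡ 0 at y ∈ {0, 2}; common: ∅.
  x = 6: f ≡ 0 at y ∈ {5}; g ≡ 0 at y ∈ ∅; common: ∅.
Collecting: common zeros = ∅, so the count is 0.
Comparison with the Bézout bound: 0 ≤ 4 = deg(f)·deg(g), as expected for curves with no common component (the affine F_7-count falls short of the bound because intersections may lie at infinity, over extension fields, or carry multiplicity).


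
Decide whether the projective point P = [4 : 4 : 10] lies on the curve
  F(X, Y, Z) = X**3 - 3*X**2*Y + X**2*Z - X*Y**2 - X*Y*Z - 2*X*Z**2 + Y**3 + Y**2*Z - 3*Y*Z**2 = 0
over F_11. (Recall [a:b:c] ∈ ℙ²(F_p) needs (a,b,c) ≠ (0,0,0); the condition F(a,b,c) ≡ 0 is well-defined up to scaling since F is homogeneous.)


F(4,4,10) ≡ 1 (mod 11); P is NOT on the curve.

Evaluate F(4, 4, 10) term-by-term (mod 11).
  X**3 ↦ 1·64·1·1 = 64
  -3*X**2*Y ↦ -3·16·4·1 = -192
  X**2*Z ↦ 1·16·1·10 = 160
  -X*Y**2 ↦ -1·4·16·1 = -64
  -X*Y*Z ↦ -1·4·4·10 = -160
  -2*X*Z**2 ↦ -2·4·1·100 = -800
  Y**3 ↦ 1·1·64·1 = 64
  Y**2*Z ↦ 1·1·16·10 = 160
  -3*Y*Z**2 ↦ -3·1·4·100 = -1200
Sum: F(4, 4, 10) = (64) + (-192) + (160) + (-64) + (-160) + (-800) + (64) + (160) + (-1200) = -1968.
Reducing mod 11: -1968 ≡ 1 (mod 11).
Since F(a, b, c) ≡ 1 ≠ 0 (mod 11), P does NOT lie on the curve.


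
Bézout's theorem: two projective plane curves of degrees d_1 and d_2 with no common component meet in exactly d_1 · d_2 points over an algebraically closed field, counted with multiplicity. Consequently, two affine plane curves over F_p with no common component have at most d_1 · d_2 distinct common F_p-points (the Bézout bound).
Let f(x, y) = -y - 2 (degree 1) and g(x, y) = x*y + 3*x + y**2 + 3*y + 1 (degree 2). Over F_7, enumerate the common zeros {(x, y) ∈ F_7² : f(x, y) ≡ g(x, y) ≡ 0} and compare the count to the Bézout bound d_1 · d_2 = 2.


Common zeros: {(1, 5)}; count = 1; Bézout bound = 2.

deg(f) = 1, deg(g) = 2, so Bézout bound = 2.
Scan x ∈ F_7. For each x, list the y ∈ F_7 with f(x, y) ≡ 0 and those with g(x, y) ≡ 0 (mod 7); the common zeros in that column are the intersection.
  x = 0: f ≡ 0 at y ∈ {5}; g ≡ 0 at y ∈ ∅; common: ∅.
  x = 1: f ≡ 0 at y ∈ {5}; g ≡ 0 at y ∈ {5}; common: {5}.
  x = 2: f ≡ 0 at y ∈ {5}; g ≡ 0 at y ∈ {0, 2}; common: ∅.
  x = 3: f ≡ 0 at y ∈ {5}; g ≡ 0 at y ∈ ∅; common: ∅.
  x = 4: f ≡ 0 at y ∈ {5}; g ≡ 0 at y ∈ {1, 6}; common: ∅.
  x = 5: f ≡ 0 at y ∈ {5}; g ≡ 0 at y ∈ {3}; common: ∅.
  x = 6: f ≡ 0 at y ∈ {5}; g ≡ 0 at y ∈ ∅; common: ∅.
Collecting: common zeros = {(1, 5)}, so the count is 1.
Comparison with the Bézout bound: 1 ≤ 2 = deg(f)·deg(g), as expected for curves with no common component (the affine F_7-count falls short of the bound because intersections may lie at infinity, over extension fields, or carry multiplicity).


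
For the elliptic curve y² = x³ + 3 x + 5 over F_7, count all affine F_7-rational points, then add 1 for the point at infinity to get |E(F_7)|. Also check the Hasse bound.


Affine points = {(1, 3), (1, 4), (4, 2), (4, 5), (6, 1), (6, 6)}; affine count = 6; |E(F_7)| = 7.

Discriminant check: Δ ∝ 4a³ + 27b² = 4·3³ + 27·5² = 4·27 + 27·25 ≡ 6 (mod 7). Nonzero ⇒ E is nonsingular.
For each x ∈ F_7, compute rhs = x³ + 3·x + 5 mod 7, then count y ∈ F_7 with y² ≡ rhs.
  x = 0: rhs = 5, matching y values: none (0 points).
  x = 1: rhs = 2, matching y values: 3, 4 (2 points).
  x = 2: rhs = 5, matching y values: none (0 points).
  x = 3: rhs = 6, matching y values: none (0 points).
  x = 4: rhs = 4, matching y values: 2, 5 (2 points).
  x = 5: rhs = 5, matching y values: none (0 points).
  x = 6: rhs = 1, matching y values: 1, 6 (2 points).
Total affine count: 6.
Full point count |E(F_7)| = 6 + 1 = 7.
Hasse bound: |7 − (7+1)| = |-1| = 1 ≤ 2√7 ≈ 5.2915 ✓.
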